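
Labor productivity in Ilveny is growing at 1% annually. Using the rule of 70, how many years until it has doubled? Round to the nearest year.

At 1%, doubling takes about 70/1 = 70.00 years.

roughly 70 years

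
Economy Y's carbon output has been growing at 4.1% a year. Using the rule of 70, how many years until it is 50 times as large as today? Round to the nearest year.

about 96 years

Doubling time ≈ 70/4.1 = 17.07 years.
Reaching 50× takes log₂(50) ≈ 5.64 doublings.
5.64 × 17.07 ≈ 96 years.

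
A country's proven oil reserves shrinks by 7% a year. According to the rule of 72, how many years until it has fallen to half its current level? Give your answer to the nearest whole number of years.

Falling at 7%, it halves about every 72/7 = 10.29 years.

10 years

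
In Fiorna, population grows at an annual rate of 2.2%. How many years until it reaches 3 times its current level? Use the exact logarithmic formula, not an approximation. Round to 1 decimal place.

50.5 years

t = ln(3) / ln(1 + 0.022) = 1.0986 / 0.021761 ≈ 50.48.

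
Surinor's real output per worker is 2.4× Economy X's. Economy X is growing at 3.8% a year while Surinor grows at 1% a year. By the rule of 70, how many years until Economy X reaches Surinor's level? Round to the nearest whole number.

Economy X gains on Surinor at 3.8% − 1% = 2.8 points a year.
At that relative rate the gap halves every 70/2.8 ≈ 25.00 years.
A 2.4× gap takes log₂(2.4) ≈ 1.26 halvings to close: 1.26 × 25.00 ≈ 32 years.

about 32 years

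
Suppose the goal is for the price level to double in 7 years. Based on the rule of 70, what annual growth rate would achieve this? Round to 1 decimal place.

70 / 7 ≈ 10.00, so about 10.0% a year.

≈ 10.0% a year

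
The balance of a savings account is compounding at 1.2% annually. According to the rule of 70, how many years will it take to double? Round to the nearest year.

around 58 years

70/1.2 ≈ 58.33, so it doubles roughly every 58 years.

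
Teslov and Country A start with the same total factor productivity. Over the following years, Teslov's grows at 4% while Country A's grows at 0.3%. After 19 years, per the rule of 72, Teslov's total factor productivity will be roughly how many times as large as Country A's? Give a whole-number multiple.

Only the 3.7-point difference matters.
72/3.7 ≈ 19.46 years per doubling of the ratio; 19 years gives 0.98 doublings, so ≈ 2×.

around 2 times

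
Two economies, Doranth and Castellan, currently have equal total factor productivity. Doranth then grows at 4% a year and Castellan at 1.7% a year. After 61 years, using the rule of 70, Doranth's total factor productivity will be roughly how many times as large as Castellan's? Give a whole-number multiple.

Doranth pulls ahead at 2.3 pp per year, so the ratio doubles every 70/2.3 ≈ 30.43 years.
In 61 years that's 2.00 doublings: 2^2.00 ≈ 4.

around 4 times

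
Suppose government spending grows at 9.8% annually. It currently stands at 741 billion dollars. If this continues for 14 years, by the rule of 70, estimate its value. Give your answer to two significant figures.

It doubles every 70/9.8 ≈ 7.14 years, so 14 years is 1.96 doublings.
2^1.96 ≈ 3.89; 741 × 3.89 ≈ 2900 billion dollars.

≈ 2900 billion dollars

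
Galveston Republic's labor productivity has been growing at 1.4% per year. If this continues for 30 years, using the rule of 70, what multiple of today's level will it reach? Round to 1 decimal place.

Doubling time ≈ 70/1.4 = 50.00 years.
30 years / 50.00 ≈ 0.60 doublings → factor 2^0.60 ≈ 1.5.

1.5 times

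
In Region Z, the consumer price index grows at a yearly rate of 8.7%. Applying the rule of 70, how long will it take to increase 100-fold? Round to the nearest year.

One doubling takes 70/8.7 = 8.05 years.
Reaching 100× takes log₂(100) ≈ 6.64 doublings.
6.64 × 8.05 ≈ 53 years.

53 years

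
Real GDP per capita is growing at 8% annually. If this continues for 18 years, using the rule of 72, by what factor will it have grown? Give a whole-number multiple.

72/8 ≈ 9.00 years per doubling.
18 years fits 2 doublings: 2^2 = 4.

around 4 times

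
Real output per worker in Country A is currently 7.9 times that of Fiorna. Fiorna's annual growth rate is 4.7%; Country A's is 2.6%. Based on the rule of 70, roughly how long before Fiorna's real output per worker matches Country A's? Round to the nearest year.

approximately 99 years

Fiorna gains on Country A at 4.7% − 2.6% = 2.1 points a year.
At that relative rate the gap halves every 70/2.1 ≈ 33.33 years.
A 7.9 times gap takes log₂(7.9) ≈ 2.98 halvings to close: 2.98 × 33.33 ≈ 99 years.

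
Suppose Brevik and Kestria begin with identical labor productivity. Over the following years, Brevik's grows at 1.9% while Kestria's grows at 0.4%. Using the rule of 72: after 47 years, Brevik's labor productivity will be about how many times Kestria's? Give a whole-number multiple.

Only the 1.5-point difference matters.
72/1.5 ≈ 48.00 years per doubling of the ratio; 47 years gives 0.98 doublings, so ≈ 2×.

around 2 times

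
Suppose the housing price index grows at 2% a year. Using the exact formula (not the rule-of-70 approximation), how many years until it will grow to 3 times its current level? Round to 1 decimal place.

t = ln(3) / ln(1 + 0.02) = 1.0986 / 0.019803 ≈ 55.48.

55.5 years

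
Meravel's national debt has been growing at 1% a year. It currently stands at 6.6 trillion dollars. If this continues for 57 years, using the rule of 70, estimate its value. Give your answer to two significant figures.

Doubling time ≈ 70/1 = 70.00 years.
57 years is 57/70.00 ≈ 0.81 doublings, a factor of 2^0.81 ≈ 1.75.
6.6 × 1.75 ≈ 12 trillion dollars.

≈ 12 trillion dollars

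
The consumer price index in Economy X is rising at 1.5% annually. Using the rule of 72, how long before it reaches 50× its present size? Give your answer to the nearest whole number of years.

about 271 years

One doubling takes 72/1.5 = 48.00 years.
50× is log₂ 50 ≈ 5.64 doublings, so ≈ 5.64 × 48.00 = 271 years.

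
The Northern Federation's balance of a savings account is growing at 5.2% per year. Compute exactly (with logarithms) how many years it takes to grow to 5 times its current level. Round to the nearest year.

t = ln(5) / ln(1 + 0.052) = 1.6094 / 0.050693 ≈ 31.75.
≈ 32 years.

32 years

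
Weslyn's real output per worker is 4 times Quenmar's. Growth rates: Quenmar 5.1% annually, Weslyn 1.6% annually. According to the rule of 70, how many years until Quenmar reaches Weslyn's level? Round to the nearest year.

roughly 40 years

The growth-rate gap is 5.1% − 1.6% = 3.5 percentage points.
So the ratio between them halves every 70/3.5 ≈ 20.00 years.
A 4 times gap closes after 2 halvings: 2 × 20.00 ≈ 40 years.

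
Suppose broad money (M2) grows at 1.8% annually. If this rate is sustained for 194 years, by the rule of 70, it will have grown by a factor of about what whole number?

At 1.8% one doubling takes ≈ 38.89 years; 194 years is 5 of them, so ×32.

32 times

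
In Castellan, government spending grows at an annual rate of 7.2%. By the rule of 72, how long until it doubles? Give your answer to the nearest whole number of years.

around 10 years

72/7.2 ≈ 10.00, so it doubles roughly every 10 years.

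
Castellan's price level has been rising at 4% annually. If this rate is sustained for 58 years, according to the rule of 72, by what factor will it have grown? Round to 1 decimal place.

approximately 9.3 times

Doubling time ≈ 72/4 = 18.00 years.
58 years / 18.00 ≈ 3.22 doublings → factor 2^3.22 ≈ 9.3.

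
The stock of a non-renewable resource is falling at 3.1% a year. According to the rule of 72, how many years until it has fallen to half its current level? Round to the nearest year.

Halving time ≈ 72 / 3.1 = 23.23 → 23 years.

≈ 23 years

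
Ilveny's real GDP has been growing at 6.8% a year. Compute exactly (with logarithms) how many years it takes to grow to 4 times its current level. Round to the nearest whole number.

21 years

t = ln(4) / ln(1 + 0.068) = 1.3863 / 0.065788 ≈ 21.07.
≈ 21 years.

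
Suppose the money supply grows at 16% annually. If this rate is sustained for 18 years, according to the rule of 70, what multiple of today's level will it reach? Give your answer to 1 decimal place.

Doubling time ≈ 70/16 = 4.38 years.
18 years / 4.38 ≈ 4.11 doublings → factor 2^4.11 ≈ 17.3.

≈ 17.3 times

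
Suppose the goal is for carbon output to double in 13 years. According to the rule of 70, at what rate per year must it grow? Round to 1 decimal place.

5.4%

70 / 13 ≈ 5.38, so about 5.4% per year.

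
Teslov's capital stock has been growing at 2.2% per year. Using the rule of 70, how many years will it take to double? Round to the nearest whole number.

about 32 years

At 2.2%, doubling takes about 70/2.2 = 31.82 years.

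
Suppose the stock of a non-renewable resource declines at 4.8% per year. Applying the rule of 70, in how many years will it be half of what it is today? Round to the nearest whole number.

around 15 years

Falling at 4.8%, it halves about every 70/4.8 = 14.58 years.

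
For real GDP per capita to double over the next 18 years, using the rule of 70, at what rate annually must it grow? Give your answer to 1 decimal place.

70 / 18 ≈ 3.89, so about 3.9% annually.

roughly 3.9% annually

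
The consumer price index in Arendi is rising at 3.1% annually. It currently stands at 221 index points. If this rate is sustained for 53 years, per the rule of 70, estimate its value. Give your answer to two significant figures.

It doubles every 70/3.1 ≈ 22.58 years, so 53 years is 2.35 doublings.
2^2.35 ≈ 5.10; 221 × 5.10 ≈ 1100 index points.

about 1100 index points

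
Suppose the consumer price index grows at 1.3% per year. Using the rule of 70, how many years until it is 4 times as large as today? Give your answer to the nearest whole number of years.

Doubling time ≈ 70/1.3 = 53.85 years.
4 = 2^2, so 2 doublings → 108 years.

approximately 108 years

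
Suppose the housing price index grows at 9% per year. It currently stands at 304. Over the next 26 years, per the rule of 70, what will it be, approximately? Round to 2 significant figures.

Doubling time ≈ 70/9 = 7.78 years.
26 years is 26/7.78 ≈ 3.34 doublings, a factor of 2^3.34 ≈ 10.13.
304 × 10.13 ≈ 3100.

roughly 3100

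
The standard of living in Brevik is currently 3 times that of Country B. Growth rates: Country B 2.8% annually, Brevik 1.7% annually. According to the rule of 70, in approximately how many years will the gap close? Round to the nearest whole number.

roughly 101 years

The growth-rate gap is 2.8% − 1.7% = 1.1 percentage points.
So the ratio between them halves every 70/1.1 ≈ 63.64 years.
A 3 times gap takes log₂(3) ≈ 1.58 halvings to close: 1.58 × 63.64 ≈ 101 years.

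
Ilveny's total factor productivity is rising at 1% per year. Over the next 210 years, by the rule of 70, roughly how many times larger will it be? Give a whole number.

roughly 8 times

At 1% one doubling takes ≈ 70.00 years; 210 years is 3 of them, so ×8.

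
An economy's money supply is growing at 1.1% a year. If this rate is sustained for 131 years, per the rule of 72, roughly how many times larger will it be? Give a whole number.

Doubling time ≈ 72/1.1 = 65.45 years.
131/65.45 ≈ 2 doublings, so about 2^2 = 4×.

≈ 4 times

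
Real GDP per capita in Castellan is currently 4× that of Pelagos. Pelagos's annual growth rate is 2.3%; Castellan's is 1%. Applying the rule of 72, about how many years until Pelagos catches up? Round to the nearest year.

What matters is the difference: 1.3 pp.
Rule of 72 on the gap: the ratio halves every 72/1.3 ≈ 55.38 years.
A 4× gap closes after 2 halvings: 2 × 55.38 ≈ 111 years.

around 111 years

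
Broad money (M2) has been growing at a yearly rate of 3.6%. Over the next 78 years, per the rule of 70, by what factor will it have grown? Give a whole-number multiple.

70/3.6 ≈ 19.44 years per doubling.
78 years fits 4 doublings: 2^4 = 16.

≈ 16 times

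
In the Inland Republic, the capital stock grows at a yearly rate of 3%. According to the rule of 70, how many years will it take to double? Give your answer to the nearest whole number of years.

approximately 23 years

Doubling time ≈ 70 / 3 = 23.33 years.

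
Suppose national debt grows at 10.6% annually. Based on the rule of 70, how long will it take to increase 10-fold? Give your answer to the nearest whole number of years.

At 10.6% it doubles every 70/10.6 ≈ 6.60 years.
10× is log₂ 10 ≈ 3.32 doublings, so ≈ 3.32 × 6.60 = 22 years.

22 years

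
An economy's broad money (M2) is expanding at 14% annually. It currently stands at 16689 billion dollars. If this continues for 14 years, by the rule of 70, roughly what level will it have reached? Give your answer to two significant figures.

Doubling time ≈ 70/14 = 5.00 years.
14 years is 14/5.00 ≈ 2.80 doublings, a factor of 2^2.80 ≈ 6.96.
16689 × 6.96 ≈ 120000 billion dollars.

approximately 120000 billion dollars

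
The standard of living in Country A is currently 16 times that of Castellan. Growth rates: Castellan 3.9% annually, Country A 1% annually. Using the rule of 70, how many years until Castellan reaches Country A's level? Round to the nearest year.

The growth-rate gap is 3.9% − 1% = 2.9 percentage points.
So the ratio between them halves every 70/2.9 ≈ 24.14 years.
A 16 times gap closes after 4 halvings: 4 × 24.14 ≈ 97 years.

about 97 years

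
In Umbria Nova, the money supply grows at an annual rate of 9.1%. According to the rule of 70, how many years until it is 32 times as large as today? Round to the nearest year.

At 9.1% it doubles every 70/9.1 ≈ 7.69 years.
Getting to 32× needs 5 doublings: 5 × 7.69 ≈ 38 years.

approximately 38 years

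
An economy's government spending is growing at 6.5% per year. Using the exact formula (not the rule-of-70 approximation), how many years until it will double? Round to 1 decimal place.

t = ln(2) / ln(1 + 0.065) = 0.6931 / 0.062975 ≈ 11.01.

11.0 years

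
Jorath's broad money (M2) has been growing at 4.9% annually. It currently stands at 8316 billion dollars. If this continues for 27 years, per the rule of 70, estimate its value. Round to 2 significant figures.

around 31000 billion dollars

Doubling time ≈ 70/4.9 = 14.29 years.
27 years is 27/14.29 ≈ 1.89 doublings, a factor of 2^1.89 ≈ 3.71.
8316 × 3.71 ≈ 31000 billion dollars.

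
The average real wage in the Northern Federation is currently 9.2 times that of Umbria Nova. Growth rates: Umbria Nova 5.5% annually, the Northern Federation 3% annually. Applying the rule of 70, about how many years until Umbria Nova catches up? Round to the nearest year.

What matters is the difference: 2.5 pp.
Rule of 70 on the gap: the ratio halves every 70/2.5 ≈ 28.00 years.
A 9.2 times gap takes log₂(9.2) ≈ 3.20 halvings to close: 3.20 × 28.00 ≈ 90 years.

about 90 years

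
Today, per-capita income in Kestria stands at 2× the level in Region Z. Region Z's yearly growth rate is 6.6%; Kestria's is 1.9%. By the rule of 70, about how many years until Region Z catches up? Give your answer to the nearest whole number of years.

≈ 15 years

What matters is the difference: 4.7 pp.
Rule of 70 on the gap: the ratio halves every 70/4.7 ≈ 14.89 years.
A 2× gap closes after 1 halving: 1 × 14.89 ≈ 15 years.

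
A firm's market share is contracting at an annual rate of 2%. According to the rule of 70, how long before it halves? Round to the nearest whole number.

35 years

Falling at 2%, it halves about every 70/2 = 35.00 years.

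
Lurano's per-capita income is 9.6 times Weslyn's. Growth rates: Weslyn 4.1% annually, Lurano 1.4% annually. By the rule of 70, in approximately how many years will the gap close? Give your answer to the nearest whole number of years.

What matters is the difference: 2.7 pp.
Rule of 70 on the gap: the ratio halves every 70/2.7 ≈ 25.93 years.
A 9.6 times gap takes log₂(9.6) ≈ 3.26 halvings to close: 3.26 × 25.93 ≈ 85 years.

approximately 85 years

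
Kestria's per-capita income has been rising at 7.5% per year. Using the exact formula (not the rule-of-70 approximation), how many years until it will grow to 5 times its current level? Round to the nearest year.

t = ln(5) / ln(1 + 0.075) = 1.6094 / 0.072321 ≈ 22.25.
≈ 22 years.

22 years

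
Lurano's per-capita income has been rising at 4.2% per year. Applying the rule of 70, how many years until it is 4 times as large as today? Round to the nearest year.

about 33 years

At 4.2% it doubles every 70/4.2 ≈ 16.67 years.
4 = 2^2, so 2 doublings → 33 years.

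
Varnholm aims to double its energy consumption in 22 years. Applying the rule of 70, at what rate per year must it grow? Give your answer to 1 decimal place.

70 / 22 ≈ 3.18, so about 3.2% per year.

approximately 3.2% per year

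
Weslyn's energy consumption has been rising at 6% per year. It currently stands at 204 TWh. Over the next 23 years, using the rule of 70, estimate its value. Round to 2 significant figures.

It doubles every 70/6 ≈ 11.67 years, so 23 years is 1.97 doublings.
2^1.97 ≈ 3.92; 204 × 3.92 ≈ 800 TWh.

approximately 800 TWh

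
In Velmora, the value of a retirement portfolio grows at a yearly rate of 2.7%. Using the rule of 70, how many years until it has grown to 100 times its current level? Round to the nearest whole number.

roughly 172 years

At 2.7% it doubles every 70/2.7 ≈ 25.93 years.
Reaching 100× takes log₂(100) ≈ 6.64 doublings.
6.64 × 25.93 ≈ 172 years.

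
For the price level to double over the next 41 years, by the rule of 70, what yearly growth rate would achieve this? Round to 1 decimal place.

≈ 1.7%

70 / 41 ≈ 1.71, so about 1.7% per year.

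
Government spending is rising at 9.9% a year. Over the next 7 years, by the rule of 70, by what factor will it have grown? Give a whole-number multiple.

Doubling time ≈ 70/9.9 = 7.07 years.
7/7.07 ≈ 1 doubling, so about 2^1 = 2×.

about 2 times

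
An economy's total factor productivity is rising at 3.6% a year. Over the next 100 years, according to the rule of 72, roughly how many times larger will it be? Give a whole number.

At 3.6% one doubling takes ≈ 20.00 years; 100 years is 5 of them, so ×32.

around 32 times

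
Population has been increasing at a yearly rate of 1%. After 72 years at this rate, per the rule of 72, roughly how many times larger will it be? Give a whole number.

2 times

Doubling time ≈ 72/1 = 72.00 years.
72/72.00 ≈ 1 doubling, so about 2^1 = 2×.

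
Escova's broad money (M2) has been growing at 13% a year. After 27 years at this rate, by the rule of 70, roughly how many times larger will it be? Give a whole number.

70/13 ≈ 5.38 years per doubling.
27 years fits 5 doublings: 2^5 = 32.

about 32 times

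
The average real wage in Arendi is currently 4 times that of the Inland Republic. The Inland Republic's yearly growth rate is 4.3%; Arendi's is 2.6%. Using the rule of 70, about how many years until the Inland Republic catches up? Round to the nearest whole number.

around 82 years

the Inland Republic gains on Arendi at 4.3% − 2.6% = 1.7 points a year.
At that relative rate the gap halves every 70/1.7 ≈ 41.18 years.
A 4 times gap closes after 2 halvings: 2 × 41.18 ≈ 82 years.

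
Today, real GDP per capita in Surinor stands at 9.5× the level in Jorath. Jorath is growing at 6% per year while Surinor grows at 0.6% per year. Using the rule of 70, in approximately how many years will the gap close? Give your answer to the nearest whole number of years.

Jorath gains on Surinor at 6% − 0.6% = 5.4 points a year.
At that relative rate the gap halves every 70/5.4 ≈ 12.96 years.
A 9.5× gap takes log₂(9.5) ≈ 3.25 halvings to close: 3.25 × 12.96 ≈ 42 years.

around 42 years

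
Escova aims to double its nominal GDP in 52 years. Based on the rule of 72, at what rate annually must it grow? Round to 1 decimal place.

1.4% annually

72 / 52 ≈ 1.38, so about 1.4% annually.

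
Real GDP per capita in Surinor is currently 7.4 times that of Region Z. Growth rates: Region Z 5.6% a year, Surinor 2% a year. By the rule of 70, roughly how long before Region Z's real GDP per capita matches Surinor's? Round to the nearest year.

The growth-rate gap is 5.6% − 2% = 3.6 percentage points.
So the ratio between them halves every 70/3.6 ≈ 19.44 years.
A 7.4 times gap takes log₂(7.4) ≈ 2.89 halvings to close: 2.89 × 19.44 ≈ 56 years.

roughly 56 years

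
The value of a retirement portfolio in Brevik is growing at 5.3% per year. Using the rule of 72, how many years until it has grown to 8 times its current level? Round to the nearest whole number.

Doubling time ≈ 72/5.3 = 13.58 years.
8 = 2^3, so 3 doublings → 41 years.

41 years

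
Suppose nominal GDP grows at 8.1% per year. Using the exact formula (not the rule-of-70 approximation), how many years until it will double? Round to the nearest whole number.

9 years

t = ln(2) / ln(1 + 0.081) = 0.6931 / 0.077887 ≈ 8.90.
≈ 9 years.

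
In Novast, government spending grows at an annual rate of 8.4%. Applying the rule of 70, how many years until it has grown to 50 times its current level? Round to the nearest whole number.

roughly 47 years

At 8.4% it doubles every 70/8.4 ≈ 8.33 years.
Reaching 50× takes log₂(50) ≈ 5.64 doublings.
5.64 × 8.33 ≈ 47 years.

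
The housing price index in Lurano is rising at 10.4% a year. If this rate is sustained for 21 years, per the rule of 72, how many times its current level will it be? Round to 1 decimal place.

Doubles every ≈ 6.92 years (72/10.4).
21 years is 3.03 doublings; 2^3.03 ≈ 8.2×.

≈ 8.2 times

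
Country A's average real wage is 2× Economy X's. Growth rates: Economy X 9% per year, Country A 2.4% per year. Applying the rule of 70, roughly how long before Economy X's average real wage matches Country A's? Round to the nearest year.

roughly 11 years

The growth-rate gap is 9% − 2.4% = 6.6 percentage points.
So the ratio between them halves every 70/6.6 ≈ 10.61 years.
A 2× gap closes after 1 halving: 1 × 10.61 ≈ 11 years.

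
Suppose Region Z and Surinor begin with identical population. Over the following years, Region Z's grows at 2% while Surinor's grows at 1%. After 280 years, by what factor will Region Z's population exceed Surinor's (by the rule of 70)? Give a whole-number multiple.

Rate gap = 2% − 1% = 1 point.
The ratio doubles every 70/1 ≈ 70.00 years.
280/70.00 ≈ 4.00 doublings → ratio ≈ 2^4.00 ≈ 16.

16 times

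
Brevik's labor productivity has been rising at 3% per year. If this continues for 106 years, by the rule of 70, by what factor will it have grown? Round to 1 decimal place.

around 23.3 times

Doubles every ≈ 23.33 years (70/3).
106 years is 4.54 doublings; 2^4.54 ≈ 23.3×.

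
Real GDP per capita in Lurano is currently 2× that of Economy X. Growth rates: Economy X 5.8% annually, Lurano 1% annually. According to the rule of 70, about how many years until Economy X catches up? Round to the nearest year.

approximately 15 years

Economy X gains on Lurano at 5.8% − 1% = 4.8 points a year.
At that relative rate the gap halves every 70/4.8 ≈ 14.58 years.
A 2× gap closes after 1 halving: 1 × 14.58 ≈ 15 years.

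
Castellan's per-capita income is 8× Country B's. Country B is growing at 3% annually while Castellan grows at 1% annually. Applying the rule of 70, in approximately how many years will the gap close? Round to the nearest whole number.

approximately 105 years

The growth-rate gap is 3% − 1% = 2 percentage points.
So the ratio between them halves every 70/2 ≈ 35.00 years.
An 8× gap closes after 3 halvings: 3 × 35.00 ≈ 105 years.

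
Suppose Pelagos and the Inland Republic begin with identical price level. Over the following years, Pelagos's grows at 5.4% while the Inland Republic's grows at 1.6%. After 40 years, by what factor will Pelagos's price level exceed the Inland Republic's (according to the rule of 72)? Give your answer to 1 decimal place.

≈ 4.3 times

Only the 3.8-point difference matters.
72/3.8 ≈ 18.95 years per doubling of the ratio; 40 years gives 2.11 doublings, so ≈ 4.3×.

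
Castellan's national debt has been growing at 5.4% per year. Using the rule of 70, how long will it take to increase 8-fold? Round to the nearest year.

One doubling takes 70/5.4 = 12.96 years.
Getting to 8× needs 3 doublings: 3 × 12.96 ≈ 39 years.

approximately 39 years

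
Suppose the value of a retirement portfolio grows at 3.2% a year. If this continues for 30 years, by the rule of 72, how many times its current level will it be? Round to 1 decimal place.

Doubles every ≈ 22.50 years (72/3.2).
30 years is 1.33 doublings; 2^1.33 ≈ 2.5×.

roughly 2.5 times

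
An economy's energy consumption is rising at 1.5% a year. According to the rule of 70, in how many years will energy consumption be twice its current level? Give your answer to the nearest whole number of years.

≈ 47 years

Doubling time ≈ 70 / 1.5 = 46.67 years.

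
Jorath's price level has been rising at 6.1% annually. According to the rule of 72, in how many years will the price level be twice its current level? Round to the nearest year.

approximately 12 years

At 6.1%, doubling takes about 72/6.1 = 11.80 years.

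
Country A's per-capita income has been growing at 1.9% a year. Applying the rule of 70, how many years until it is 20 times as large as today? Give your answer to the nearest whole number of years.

One doubling takes 70/1.9 = 36.84 years.
20× is log₂ 20 ≈ 4.32 doublings, so ≈ 4.32 × 36.84 = 159 years.

roughly 159 years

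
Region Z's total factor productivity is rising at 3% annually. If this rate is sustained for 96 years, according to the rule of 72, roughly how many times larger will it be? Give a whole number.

72/3 ≈ 24.00 years per doubling.
96 years fits 4 doublings: 2^4 = 16.

≈ 16 times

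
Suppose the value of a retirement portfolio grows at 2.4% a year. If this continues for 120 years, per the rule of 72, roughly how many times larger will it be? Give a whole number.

roughly 16 times

At 2.4% one doubling takes ≈ 30.00 years; 120 years is 4 of them, so ×16.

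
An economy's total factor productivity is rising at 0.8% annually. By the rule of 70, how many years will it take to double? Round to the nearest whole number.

70/0.8 ≈ 87.50, so it doubles roughly every 88 years.

approximately 88 years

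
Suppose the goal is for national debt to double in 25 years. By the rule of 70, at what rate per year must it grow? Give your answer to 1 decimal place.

70 / 25 ≈ 2.80, so about 2.8% per year.

about 2.8% per year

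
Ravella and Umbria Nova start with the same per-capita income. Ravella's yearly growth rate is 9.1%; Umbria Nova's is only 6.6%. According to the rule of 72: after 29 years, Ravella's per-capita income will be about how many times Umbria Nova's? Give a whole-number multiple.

Ravella pulls ahead at 2.5 pp per year, so the ratio doubles every 72/2.5 ≈ 28.80 years.
In 29 years that's 1.01 doublings: 2^1.01 ≈ 2.

roughly 2 times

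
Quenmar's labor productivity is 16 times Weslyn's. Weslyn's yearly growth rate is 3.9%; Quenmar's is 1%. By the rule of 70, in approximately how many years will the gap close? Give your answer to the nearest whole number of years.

around 97 years

The growth-rate gap is 3.9% − 1% = 2.9 percentage points.
So the ratio between them halves every 70/2.9 ≈ 24.14 years.
A 16 times gap closes after 4 halvings: 4 × 24.14 ≈ 97 years.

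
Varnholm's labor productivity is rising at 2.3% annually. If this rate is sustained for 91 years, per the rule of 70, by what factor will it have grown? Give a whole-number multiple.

Doubling time ≈ 70/2.3 = 30.43 years.
91/30.43 ≈ 3 doublings, so about 2^3 = 8×.

8 times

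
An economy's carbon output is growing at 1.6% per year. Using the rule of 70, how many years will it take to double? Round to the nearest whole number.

At 1.6%, doubling takes about 70/1.6 = 43.75 years.

approximately 44 years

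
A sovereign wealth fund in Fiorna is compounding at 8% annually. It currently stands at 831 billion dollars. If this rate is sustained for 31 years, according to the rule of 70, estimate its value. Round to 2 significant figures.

≈ 9700 billion dollars

It doubles every 70/8 ≈ 8.75 years, so 31 years is 3.54 doublings.
2^3.54 ≈ 11.63; 831 × 11.63 ≈ 9700 billion dollars.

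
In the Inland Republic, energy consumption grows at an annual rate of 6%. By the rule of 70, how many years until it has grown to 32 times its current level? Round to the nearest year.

At 6% it doubles every 70/6 ≈ 11.67 years.
32 = 2^5, so 5 doublings → 58 years.

≈ 58 years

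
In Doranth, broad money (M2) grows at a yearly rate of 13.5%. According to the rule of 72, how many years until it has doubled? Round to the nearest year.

around 5 years

72/13.5 ≈ 5.33, so it doubles roughly every 5 years.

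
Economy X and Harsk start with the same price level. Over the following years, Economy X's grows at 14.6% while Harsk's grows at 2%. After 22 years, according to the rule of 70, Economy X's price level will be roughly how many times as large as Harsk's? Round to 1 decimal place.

roughly 15.6 times

Rate gap = 14.6% − 2% = 12.6 points.
The ratio doubles every 70/12.6 ≈ 5.56 years.
22/5.56 ≈ 3.96 doublings → ratio ≈ 2^3.96 ≈ 15.6.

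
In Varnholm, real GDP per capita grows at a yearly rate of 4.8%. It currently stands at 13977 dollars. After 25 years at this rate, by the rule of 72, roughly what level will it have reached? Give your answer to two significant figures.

Doubling time ≈ 72/4.8 = 15.00 years.
25 years is 25/15.00 ≈ 1.67 doublings, a factor of 2^1.67 ≈ 3.18.
13977 × 3.18 ≈ 44000 dollars.

44000 dollars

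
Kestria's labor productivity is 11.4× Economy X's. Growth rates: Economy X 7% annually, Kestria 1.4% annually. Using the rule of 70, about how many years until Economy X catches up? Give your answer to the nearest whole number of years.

What matters is the difference: 5.6 pp.
Rule of 70 on the gap: the ratio halves every 70/5.6 ≈ 12.50 years.
An 11.4× gap takes log₂(11.4) ≈ 3.51 halvings to close: 3.51 × 12.50 ≈ 44 years.

≈ 44 years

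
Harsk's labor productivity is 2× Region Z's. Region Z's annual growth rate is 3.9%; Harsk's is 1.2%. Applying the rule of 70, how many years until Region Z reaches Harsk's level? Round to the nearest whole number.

Region Z gains on Harsk at 3.9% − 1.2% = 2.7 points a year.
At that relative rate the gap halves every 70/2.7 ≈ 25.93 years.
A 2× gap closes after 1 halving: 1 × 25.93 ≈ 26 years.

approximately 26 years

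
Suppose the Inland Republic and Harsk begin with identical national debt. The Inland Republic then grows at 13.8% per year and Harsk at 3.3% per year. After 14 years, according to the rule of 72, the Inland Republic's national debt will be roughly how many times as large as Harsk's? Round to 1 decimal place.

≈ 4.1 times

the Inland Republic pulls ahead at 10.5 pp per year, so the ratio doubles every 72/10.5 ≈ 6.86 years.
In 14 years that's 2.04 doublings: 2^2.04 ≈ 4.1.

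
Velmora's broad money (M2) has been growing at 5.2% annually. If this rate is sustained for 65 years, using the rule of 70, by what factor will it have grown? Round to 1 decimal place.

Doubling time ≈ 70/5.2 = 13.46 years.
65 years / 13.46 ≈ 4.83 doublings → factor 2^4.83 ≈ 28.4.

approximately 28.4 times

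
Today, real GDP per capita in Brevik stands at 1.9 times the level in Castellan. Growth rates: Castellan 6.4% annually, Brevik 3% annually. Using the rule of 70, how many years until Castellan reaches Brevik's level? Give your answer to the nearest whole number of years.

What matters is the difference: 3.4 pp.
Rule of 70 on the gap: the ratio halves every 70/3.4 ≈ 20.59 years.
A 1.9 times gap takes log₂(1.9) ≈ 0.93 halvings to close: 0.93 × 20.59 ≈ 19 years.

approximately 19 years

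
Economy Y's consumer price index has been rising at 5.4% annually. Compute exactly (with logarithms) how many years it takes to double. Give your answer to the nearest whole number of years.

t = ln(2) / ln(1 + 0.054) = 0.6931 / 0.052592 ≈ 13.18.
≈ 13 years.

13 years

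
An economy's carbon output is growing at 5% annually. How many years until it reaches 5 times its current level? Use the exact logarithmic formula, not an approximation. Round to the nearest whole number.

33 years

t = ln(5) / ln(1 + 0.05) = 1.6094 / 0.048790 ≈ 32.99.
≈ 33 years.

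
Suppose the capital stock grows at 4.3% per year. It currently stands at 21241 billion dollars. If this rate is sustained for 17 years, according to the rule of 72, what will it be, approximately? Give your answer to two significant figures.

It doubles every 72/4.3 ≈ 16.74 years, so 17 years is 1.02 doublings.
2^1.02 ≈ 2.03; 21241 × 2.03 ≈ 43000 billion dollars.

≈ 43000 billion dollars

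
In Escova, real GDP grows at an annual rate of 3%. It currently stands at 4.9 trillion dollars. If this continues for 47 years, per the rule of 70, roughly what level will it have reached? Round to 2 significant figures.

It doubles every 70/3 ≈ 23.33 years, so 47 years is 2.01 doublings.
2^2.01 ≈ 4.03; 4.9 × 4.03 ≈ 20 trillion dollars.

≈ 20 trillion dollars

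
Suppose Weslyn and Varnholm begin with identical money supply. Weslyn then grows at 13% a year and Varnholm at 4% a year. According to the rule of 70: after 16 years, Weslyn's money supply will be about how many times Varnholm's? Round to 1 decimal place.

Only the 9-point difference matters.
70/9 ≈ 7.78 years per doubling of the ratio; 16 years gives 2.06 doublings, so ≈ 4.2×.

4.2 times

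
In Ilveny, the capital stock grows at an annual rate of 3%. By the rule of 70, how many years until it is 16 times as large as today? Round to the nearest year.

around 93 years

At 3% it doubles every 70/3 ≈ 23.33 years.
16× is 4 doublings, so 4 × 23.33 ≈ 93 years.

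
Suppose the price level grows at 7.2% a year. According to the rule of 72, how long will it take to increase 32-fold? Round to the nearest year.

At 7.2% it doubles every 72/7.2 ≈ 10.00 years.
32 = 2^5, so 5 doublings → 50 years.

about 50 years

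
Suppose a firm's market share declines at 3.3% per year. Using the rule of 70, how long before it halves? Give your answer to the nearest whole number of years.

The rule works in reverse for decay: 70/3.3 ≈ 21.21 years to halve.

approximately 21 years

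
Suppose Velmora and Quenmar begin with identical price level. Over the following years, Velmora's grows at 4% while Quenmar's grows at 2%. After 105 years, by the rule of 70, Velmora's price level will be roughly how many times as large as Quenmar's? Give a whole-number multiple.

roughly 8 times

Rate gap = 4% − 2% = 2 points.
The ratio doubles every 70/2 ≈ 35.00 years.
105/35.00 ≈ 3.00 doublings → ratio ≈ 2^3.00 ≈ 8.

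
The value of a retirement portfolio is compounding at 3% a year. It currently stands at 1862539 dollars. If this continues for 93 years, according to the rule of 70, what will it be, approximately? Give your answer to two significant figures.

30000000 dollars

Doubling time ≈ 70/3 = 23.33 years.
93 years is 93/23.33 ≈ 3.99 doublings, a factor of 2^3.99 ≈ 15.89.
1862539 × 15.89 ≈ 30000000 dollars.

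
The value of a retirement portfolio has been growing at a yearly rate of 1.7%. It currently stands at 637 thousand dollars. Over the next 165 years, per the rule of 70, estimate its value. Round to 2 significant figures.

It doubles every 70/1.7 ≈ 41.18 years, so 165 years is 4.01 doublings.
2^4.01 ≈ 16.11; 637 × 16.11 ≈ 10000 thousand dollars.

10000 thousand dollars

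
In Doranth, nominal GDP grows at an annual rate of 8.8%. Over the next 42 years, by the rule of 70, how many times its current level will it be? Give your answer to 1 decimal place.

about 38.9 times

Doubles every ≈ 7.95 years (70/8.8).
42 years is 5.28 doublings; 2^5.28 ≈ 38.9×.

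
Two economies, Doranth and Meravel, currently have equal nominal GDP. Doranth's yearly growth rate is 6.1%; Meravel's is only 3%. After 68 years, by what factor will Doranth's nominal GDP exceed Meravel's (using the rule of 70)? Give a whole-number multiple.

roughly 8 times

Rate gap = 6.1% − 3% = 3.1 points.
The ratio doubles every 70/3.1 ≈ 22.58 years.
68/22.58 ≈ 3.01 doublings → ratio ≈ 2^3.01 ≈ 8.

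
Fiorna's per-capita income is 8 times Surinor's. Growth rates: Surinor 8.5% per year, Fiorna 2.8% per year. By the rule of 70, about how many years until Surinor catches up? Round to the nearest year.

The growth-rate gap is 8.5% − 2.8% = 5.7 percentage points.
So the ratio between them halves every 70/5.7 ≈ 12.28 years.
An 8 times gap closes after 3 halvings: 3 × 12.28 ≈ 37 years.

around 37 years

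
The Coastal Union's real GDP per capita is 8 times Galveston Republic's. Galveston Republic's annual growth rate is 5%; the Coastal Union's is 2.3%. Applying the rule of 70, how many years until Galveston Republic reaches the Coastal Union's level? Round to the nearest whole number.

Galveston Republic gains on the Coastal Union at 5% − 2.3% = 2.7 points a year.
At that relative rate the gap halves every 70/2.7 ≈ 25.93 years.
An 8 times gap closes after 3 halvings: 3 × 25.93 ≈ 78 years.

around 78 years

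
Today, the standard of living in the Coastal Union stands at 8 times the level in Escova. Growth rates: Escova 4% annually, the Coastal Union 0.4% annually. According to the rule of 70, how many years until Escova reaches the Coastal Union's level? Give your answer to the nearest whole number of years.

58 years

What matters is the difference: 3.6 pp.
Rule of 70 on the gap: the ratio halves every 70/3.6 ≈ 19.44 years.
An 8 times gap closes after 3 halvings: 3 × 19.44 ≈ 58 years.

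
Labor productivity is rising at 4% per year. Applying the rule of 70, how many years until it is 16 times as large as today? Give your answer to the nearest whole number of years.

Doubling time ≈ 70/4 = 17.50 years.
Getting to 16× needs 4 doublings: 4 × 17.50 ≈ 70 years.

around 70 years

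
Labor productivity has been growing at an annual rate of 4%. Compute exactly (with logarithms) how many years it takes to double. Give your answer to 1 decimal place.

t = ln(2) / ln(1 + 0.04) = 0.6931 / 0.039221 ≈ 17.67.

17.7 years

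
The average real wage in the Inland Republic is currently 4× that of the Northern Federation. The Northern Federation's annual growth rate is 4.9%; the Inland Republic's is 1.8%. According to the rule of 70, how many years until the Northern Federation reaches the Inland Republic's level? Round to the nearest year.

What matters is the difference: 3.1 pp.
Rule of 70 on the gap: the ratio halves every 70/3.1 ≈ 22.58 years.
A 4× gap closes after 2 halvings: 2 × 22.58 ≈ 45 years.

around 45 years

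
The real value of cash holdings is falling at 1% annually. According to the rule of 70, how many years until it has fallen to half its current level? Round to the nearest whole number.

Halving time ≈ 70 / 1 = 70.00 → 70 years.

approximately 70 years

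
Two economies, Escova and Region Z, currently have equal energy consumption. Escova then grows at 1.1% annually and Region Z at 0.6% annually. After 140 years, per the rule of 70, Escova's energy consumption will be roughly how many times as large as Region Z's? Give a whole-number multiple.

Only the 0.5-point difference matters.
70/0.5 ≈ 140.00 years per doubling of the ratio; 140 years gives 1.00 doublings, so ≈ 2×.

about 2 times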